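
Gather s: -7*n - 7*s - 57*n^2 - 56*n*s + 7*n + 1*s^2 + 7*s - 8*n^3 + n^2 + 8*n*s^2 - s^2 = -8*n^3 - 56*n^2 + 8*n*s^2 - 56*n*s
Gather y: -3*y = -3*y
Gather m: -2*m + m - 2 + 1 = -m - 1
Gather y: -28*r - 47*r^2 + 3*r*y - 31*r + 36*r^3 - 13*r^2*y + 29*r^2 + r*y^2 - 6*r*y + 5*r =36*r^3 - 18*r^2 + r*y^2 - 54*r + y*(-13*r^2 - 3*r)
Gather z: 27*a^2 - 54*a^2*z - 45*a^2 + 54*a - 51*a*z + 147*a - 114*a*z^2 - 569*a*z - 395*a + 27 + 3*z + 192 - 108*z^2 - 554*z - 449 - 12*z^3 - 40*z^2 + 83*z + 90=-18*a^2 - 194*a - 12*z^3 + z^2*(-114*a - 148) + z*(-54*a^2 - 620*a - 468) - 140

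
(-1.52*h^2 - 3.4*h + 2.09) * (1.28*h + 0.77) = -1.9456*h^3 - 5.5224*h^2 + 0.0571999999999999*h + 1.6093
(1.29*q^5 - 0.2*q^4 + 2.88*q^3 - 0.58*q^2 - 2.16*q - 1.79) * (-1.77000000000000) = -2.2833*q^5 + 0.354*q^4 - 5.0976*q^3 + 1.0266*q^2 + 3.8232*q + 3.1683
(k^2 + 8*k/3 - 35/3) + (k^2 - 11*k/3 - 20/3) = 2*k^2 - k - 55/3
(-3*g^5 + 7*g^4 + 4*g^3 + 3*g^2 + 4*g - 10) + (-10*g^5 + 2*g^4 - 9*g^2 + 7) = -13*g^5 + 9*g^4 + 4*g^3 - 6*g^2 + 4*g - 3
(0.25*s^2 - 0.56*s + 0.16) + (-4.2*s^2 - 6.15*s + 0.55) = -3.95*s^2 - 6.71*s + 0.71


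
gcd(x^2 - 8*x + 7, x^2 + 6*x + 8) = 1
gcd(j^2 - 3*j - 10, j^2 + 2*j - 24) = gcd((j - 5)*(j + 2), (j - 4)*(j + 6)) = 1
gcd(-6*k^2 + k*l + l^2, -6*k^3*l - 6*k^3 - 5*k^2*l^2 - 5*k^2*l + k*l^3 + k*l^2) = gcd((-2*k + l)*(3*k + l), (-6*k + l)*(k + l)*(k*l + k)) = 1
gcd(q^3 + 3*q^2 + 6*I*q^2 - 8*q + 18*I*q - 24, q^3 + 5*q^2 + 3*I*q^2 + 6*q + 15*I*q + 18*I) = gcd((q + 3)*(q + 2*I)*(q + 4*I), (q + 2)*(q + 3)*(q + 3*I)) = q + 3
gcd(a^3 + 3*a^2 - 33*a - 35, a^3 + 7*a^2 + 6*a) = a + 1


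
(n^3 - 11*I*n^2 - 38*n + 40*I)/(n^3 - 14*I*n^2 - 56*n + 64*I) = (n - 5*I)/(n - 8*I)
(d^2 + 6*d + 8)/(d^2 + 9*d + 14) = (d + 4)/(d + 7)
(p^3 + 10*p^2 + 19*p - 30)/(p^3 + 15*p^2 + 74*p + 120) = (p - 1)/(p + 4)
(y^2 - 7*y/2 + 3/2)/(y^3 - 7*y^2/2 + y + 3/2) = (2*y - 1)/(2*y^2 - y - 1)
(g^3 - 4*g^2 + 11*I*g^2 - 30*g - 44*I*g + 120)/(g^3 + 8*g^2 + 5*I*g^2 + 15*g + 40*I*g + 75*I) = (g^2 + g*(-4 + 6*I) - 24*I)/(g^2 + 8*g + 15)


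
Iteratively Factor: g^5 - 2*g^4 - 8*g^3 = (g)*(g^4 - 2*g^3 - 8*g^2) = g^2*(g^3 - 2*g^2 - 8*g) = g^3*(g^2 - 2*g - 8) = g^3*(g - 4)*(g + 2)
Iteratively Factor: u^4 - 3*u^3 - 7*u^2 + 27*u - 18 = (u - 2)*(u^3 - u^2 - 9*u + 9) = (u - 2)*(u - 1)*(u^2 - 9) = (u - 2)*(u - 1)*(u + 3)*(u - 3)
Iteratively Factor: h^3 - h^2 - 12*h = (h - 4)*(h^2 + 3*h) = h*(h - 4)*(h + 3)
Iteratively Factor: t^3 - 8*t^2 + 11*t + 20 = (t - 4)*(t^2 - 4*t - 5) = (t - 4)*(t + 1)*(t - 5)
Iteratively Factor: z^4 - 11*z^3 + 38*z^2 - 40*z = (z - 4)*(z^3 - 7*z^2 + 10*z) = (z - 4)*(z - 2)*(z^2 - 5*z) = (z - 5)*(z - 4)*(z - 2)*(z)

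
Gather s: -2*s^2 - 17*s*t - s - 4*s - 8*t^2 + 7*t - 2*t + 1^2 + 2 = -2*s^2 + s*(-17*t - 5) - 8*t^2 + 5*t + 3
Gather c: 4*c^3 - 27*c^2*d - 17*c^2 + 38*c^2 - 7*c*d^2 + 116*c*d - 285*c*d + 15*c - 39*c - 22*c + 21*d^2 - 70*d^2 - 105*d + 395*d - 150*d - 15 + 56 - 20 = 4*c^3 + c^2*(21 - 27*d) + c*(-7*d^2 - 169*d - 46) - 49*d^2 + 140*d + 21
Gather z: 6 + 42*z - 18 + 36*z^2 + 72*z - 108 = 36*z^2 + 114*z - 120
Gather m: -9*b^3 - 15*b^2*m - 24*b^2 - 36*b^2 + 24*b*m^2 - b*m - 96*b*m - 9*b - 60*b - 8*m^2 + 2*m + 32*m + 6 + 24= -9*b^3 - 60*b^2 - 69*b + m^2*(24*b - 8) + m*(-15*b^2 - 97*b + 34) + 30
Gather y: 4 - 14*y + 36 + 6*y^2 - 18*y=6*y^2 - 32*y + 40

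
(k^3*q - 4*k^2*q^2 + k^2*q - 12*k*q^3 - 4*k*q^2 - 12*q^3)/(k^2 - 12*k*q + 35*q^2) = q*(k^3 - 4*k^2*q + k^2 - 12*k*q^2 - 4*k*q - 12*q^2)/(k^2 - 12*k*q + 35*q^2)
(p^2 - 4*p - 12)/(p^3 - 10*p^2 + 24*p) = (p + 2)/(p*(p - 4))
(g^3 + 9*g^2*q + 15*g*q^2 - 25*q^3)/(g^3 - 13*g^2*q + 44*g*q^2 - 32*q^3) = (g^2 + 10*g*q + 25*q^2)/(g^2 - 12*g*q + 32*q^2)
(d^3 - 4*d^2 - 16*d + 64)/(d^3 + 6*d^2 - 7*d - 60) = (d^2 - 8*d + 16)/(d^2 + 2*d - 15)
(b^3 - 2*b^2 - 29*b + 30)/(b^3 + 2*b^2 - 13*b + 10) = (b - 6)/(b - 2)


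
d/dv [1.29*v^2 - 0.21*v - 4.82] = 2.58*v - 0.21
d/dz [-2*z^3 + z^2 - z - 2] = -6*z^2 + 2*z - 1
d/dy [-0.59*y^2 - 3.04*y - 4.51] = -1.18*y - 3.04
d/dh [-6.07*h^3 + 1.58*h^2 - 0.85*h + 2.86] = -18.21*h^2 + 3.16*h - 0.85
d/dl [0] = 0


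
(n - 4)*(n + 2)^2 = n^3 - 12*n - 16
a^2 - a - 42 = (a - 7)*(a + 6)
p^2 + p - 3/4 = (p - 1/2)*(p + 3/2)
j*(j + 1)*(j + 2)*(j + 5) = j^4 + 8*j^3 + 17*j^2 + 10*j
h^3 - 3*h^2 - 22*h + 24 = (h - 6)*(h - 1)*(h + 4)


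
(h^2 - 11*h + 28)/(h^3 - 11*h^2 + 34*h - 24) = (h - 7)/(h^2 - 7*h + 6)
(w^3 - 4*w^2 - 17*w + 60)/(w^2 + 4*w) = w - 8 + 15/w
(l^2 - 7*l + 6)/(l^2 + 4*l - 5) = (l - 6)/(l + 5)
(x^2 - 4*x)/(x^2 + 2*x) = (x - 4)/(x + 2)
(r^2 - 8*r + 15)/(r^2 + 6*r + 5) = (r^2 - 8*r + 15)/(r^2 + 6*r + 5)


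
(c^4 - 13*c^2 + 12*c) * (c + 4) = c^5 + 4*c^4 - 13*c^3 - 40*c^2 + 48*c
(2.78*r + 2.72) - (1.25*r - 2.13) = 1.53*r + 4.85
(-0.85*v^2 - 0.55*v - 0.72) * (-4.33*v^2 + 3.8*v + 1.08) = 3.6805*v^4 - 0.8485*v^3 + 0.1096*v^2 - 3.33*v - 0.7776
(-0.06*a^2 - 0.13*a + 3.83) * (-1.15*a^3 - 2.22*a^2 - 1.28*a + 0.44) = 0.069*a^5 + 0.2827*a^4 - 4.0391*a^3 - 8.3626*a^2 - 4.9596*a + 1.6852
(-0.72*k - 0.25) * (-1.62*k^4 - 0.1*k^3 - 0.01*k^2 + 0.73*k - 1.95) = 1.1664*k^5 + 0.477*k^4 + 0.0322*k^3 - 0.5231*k^2 + 1.2215*k + 0.4875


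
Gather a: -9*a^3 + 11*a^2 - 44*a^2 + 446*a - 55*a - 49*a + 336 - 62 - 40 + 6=-9*a^3 - 33*a^2 + 342*a + 240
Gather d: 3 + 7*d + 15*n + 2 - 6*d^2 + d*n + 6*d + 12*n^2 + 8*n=-6*d^2 + d*(n + 13) + 12*n^2 + 23*n + 5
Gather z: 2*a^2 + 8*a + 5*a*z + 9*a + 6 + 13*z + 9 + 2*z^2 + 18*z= 2*a^2 + 17*a + 2*z^2 + z*(5*a + 31) + 15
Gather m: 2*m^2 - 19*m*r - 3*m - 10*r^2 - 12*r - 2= 2*m^2 + m*(-19*r - 3) - 10*r^2 - 12*r - 2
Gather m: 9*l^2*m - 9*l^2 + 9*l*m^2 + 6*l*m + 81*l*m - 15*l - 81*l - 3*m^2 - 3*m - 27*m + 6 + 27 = -9*l^2 - 96*l + m^2*(9*l - 3) + m*(9*l^2 + 87*l - 30) + 33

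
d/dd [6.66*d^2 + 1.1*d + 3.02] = 13.32*d + 1.1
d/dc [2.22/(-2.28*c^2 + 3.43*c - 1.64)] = (10.1232*c - 7.6146)/(2.28*c^2 - 3.43*c + 1.64)^2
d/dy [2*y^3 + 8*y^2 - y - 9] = 6*y^2 + 16*y - 1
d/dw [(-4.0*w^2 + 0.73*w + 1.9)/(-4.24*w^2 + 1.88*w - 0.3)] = (-4.4248*w^2 + 18.512*w - 3.791)/(17.9776*w^4 - 15.9424*w^3 + 6.0784*w^2 - 1.128*w + 0.09)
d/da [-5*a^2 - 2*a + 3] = -10*a - 2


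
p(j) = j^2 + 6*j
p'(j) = 2*j + 6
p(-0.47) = -2.60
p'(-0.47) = 5.06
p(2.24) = 18.46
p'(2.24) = 10.48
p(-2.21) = -8.38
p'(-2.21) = 1.58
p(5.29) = 59.72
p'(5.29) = 16.58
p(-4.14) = -7.70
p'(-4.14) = -2.28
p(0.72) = 4.84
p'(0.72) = 7.44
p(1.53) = 11.52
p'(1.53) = 9.06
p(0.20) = 1.24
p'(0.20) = 6.40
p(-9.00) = 27.00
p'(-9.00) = -12.00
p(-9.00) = 27.00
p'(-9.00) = -12.00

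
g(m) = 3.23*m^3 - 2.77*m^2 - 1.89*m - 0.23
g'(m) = 9.69*m^2 - 5.54*m - 1.89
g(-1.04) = -4.89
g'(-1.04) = 14.35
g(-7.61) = -1569.76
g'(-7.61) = 601.44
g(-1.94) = -30.57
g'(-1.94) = 45.33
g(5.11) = 348.77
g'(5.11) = 222.83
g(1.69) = 4.26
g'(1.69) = 16.42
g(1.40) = 0.56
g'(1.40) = 9.35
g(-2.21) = -44.45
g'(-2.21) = 57.68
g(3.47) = 94.81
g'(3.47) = 95.56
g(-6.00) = -786.29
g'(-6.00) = 380.19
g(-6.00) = -786.29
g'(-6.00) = 380.19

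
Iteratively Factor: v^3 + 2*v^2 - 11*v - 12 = (v + 4)*(v^2 - 2*v - 3) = (v - 3)*(v + 4)*(v + 1)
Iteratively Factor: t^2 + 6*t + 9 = (t + 3)*(t + 3)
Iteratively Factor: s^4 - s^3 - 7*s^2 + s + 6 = (s - 3)*(s^3 + 2*s^2 - s - 2) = (s - 3)*(s - 1)*(s^2 + 3*s + 2) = (s - 3)*(s - 1)*(s + 2)*(s + 1)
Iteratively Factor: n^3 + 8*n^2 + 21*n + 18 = (n + 3)*(n^2 + 5*n + 6) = (n + 3)^2*(n + 2)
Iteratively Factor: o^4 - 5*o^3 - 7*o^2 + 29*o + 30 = (o + 2)*(o^3 - 7*o^2 + 7*o + 15) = (o - 5)*(o + 2)*(o^2 - 2*o - 3) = (o - 5)*(o - 3)*(o + 2)*(o + 1)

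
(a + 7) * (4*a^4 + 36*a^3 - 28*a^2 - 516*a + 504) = 4*a^5 + 64*a^4 + 224*a^3 - 712*a^2 - 3108*a + 3528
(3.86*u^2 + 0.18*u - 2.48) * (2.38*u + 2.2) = 9.1868*u^3 + 8.9204*u^2 - 5.5064*u - 5.456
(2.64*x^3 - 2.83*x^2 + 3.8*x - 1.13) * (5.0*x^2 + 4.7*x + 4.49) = 13.2*x^5 - 1.742*x^4 + 17.5526*x^3 - 0.496700000000001*x^2 + 11.751*x - 5.0737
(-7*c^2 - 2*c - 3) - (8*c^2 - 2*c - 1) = -15*c^2 - 2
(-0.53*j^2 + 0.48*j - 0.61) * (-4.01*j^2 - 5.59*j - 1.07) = 2.1253*j^4 + 1.0379*j^3 + 0.33*j^2 + 2.8963*j + 0.6527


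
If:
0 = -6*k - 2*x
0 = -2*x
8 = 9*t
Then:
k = 0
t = 8/9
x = 0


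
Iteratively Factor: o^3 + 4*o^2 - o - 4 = (o - 1)*(o^2 + 5*o + 4) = (o - 1)*(o + 1)*(o + 4)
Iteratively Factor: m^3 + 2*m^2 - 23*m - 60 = (m + 3)*(m^2 - m - 20) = (m + 3)*(m + 4)*(m - 5)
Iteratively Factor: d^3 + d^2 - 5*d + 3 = (d + 3)*(d^2 - 2*d + 1) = (d - 1)*(d + 3)*(d - 1)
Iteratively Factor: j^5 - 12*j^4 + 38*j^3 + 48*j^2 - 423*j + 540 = (j - 3)*(j^4 - 9*j^3 + 11*j^2 + 81*j - 180) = (j - 5)*(j - 3)*(j^3 - 4*j^2 - 9*j + 36) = (j - 5)*(j - 3)*(j + 3)*(j^2 - 7*j + 12) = (j - 5)*(j - 4)*(j - 3)*(j + 3)*(j - 3)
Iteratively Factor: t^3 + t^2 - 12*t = (t + 4)*(t^2 - 3*t) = (t - 3)*(t + 4)*(t)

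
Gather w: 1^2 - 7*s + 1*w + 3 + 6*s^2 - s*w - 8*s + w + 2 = 6*s^2 - 15*s + w*(2 - s) + 6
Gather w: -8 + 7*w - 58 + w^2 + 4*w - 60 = w^2 + 11*w - 126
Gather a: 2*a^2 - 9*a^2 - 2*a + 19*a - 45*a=-7*a^2 - 28*a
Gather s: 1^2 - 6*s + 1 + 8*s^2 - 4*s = 8*s^2 - 10*s + 2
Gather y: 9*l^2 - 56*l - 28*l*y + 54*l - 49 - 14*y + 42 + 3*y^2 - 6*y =9*l^2 - 2*l + 3*y^2 + y*(-28*l - 20) - 7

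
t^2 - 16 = (t - 4)*(t + 4)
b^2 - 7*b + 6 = (b - 6)*(b - 1)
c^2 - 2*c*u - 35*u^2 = (c - 7*u)*(c + 5*u)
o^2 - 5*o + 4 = (o - 4)*(o - 1)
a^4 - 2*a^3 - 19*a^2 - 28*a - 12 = (a - 6)*(a + 1)^2*(a + 2)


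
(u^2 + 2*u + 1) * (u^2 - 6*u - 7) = u^4 - 4*u^3 - 18*u^2 - 20*u - 7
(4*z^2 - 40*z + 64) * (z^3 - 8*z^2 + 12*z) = 4*z^5 - 72*z^4 + 432*z^3 - 992*z^2 + 768*z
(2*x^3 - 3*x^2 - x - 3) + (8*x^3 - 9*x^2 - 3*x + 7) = 10*x^3 - 12*x^2 - 4*x + 4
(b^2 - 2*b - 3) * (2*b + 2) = 2*b^3 - 2*b^2 - 10*b - 6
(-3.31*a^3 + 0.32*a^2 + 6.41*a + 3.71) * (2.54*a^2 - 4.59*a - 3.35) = -8.4074*a^5 + 16.0057*a^4 + 25.9011*a^3 - 21.0705*a^2 - 38.5024*a - 12.4285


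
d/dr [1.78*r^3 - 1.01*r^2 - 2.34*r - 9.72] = 5.34*r^2 - 2.02*r - 2.34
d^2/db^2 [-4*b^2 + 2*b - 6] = -8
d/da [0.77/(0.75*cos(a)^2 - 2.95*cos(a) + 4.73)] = (1.155*cos(a) - 2.2715)*sin(a)/(0.75*cos(a)^2 - 2.95*cos(a) + 4.73)^2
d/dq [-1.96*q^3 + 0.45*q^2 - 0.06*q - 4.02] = -5.88*q^2 + 0.9*q - 0.06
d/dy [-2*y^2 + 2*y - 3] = 2 - 4*y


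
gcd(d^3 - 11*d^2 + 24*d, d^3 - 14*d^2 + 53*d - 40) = d - 8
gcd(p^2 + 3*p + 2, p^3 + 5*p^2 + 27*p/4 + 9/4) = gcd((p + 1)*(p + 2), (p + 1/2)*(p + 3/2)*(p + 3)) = 1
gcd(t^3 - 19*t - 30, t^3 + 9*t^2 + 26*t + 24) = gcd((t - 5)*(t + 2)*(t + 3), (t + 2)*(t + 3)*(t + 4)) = t^2 + 5*t + 6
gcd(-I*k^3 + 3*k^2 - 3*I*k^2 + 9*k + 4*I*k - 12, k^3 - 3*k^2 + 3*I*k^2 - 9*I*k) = k + 3*I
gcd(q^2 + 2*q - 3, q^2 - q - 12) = q + 3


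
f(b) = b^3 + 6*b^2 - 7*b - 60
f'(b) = 3*b^2 + 12*b - 7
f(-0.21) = -58.27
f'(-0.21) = -9.39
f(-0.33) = -57.07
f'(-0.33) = -10.63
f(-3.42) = -5.88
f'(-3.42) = -12.95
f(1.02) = -59.84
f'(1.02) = 8.36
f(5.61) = 266.12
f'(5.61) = 154.74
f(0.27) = -61.43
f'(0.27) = -3.54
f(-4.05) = 0.33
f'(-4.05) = -6.39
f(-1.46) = -40.10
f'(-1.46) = -18.13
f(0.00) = -60.00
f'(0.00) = -7.00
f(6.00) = 330.00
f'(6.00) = 173.00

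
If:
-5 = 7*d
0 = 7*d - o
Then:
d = -5/7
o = -5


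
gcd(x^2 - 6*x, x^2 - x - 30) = x - 6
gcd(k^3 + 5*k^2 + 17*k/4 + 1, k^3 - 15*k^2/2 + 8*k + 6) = k + 1/2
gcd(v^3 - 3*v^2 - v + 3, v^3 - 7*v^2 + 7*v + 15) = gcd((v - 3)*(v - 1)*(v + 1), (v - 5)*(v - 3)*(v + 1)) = v^2 - 2*v - 3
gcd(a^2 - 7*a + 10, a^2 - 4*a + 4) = a - 2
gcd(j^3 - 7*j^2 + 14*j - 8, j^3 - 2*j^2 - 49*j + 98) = j - 2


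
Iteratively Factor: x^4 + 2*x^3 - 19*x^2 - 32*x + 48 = (x + 4)*(x^3 - 2*x^2 - 11*x + 12) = (x - 1)*(x + 4)*(x^2 - x - 12) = (x - 1)*(x + 3)*(x + 4)*(x - 4)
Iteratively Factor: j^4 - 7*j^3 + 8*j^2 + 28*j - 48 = (j - 4)*(j^3 - 3*j^2 - 4*j + 12) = (j - 4)*(j + 2)*(j^2 - 5*j + 6) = (j - 4)*(j - 3)*(j + 2)*(j - 2)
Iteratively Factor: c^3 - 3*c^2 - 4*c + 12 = (c + 2)*(c^2 - 5*c + 6) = (c - 3)*(c + 2)*(c - 2)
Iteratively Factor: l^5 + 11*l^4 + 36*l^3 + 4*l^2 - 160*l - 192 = (l + 2)*(l^4 + 9*l^3 + 18*l^2 - 32*l - 96) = (l + 2)*(l + 4)*(l^3 + 5*l^2 - 2*l - 24) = (l - 2)*(l + 2)*(l + 4)*(l^2 + 7*l + 12) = (l - 2)*(l + 2)*(l + 3)*(l + 4)*(l + 4)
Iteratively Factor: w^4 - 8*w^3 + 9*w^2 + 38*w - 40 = (w - 5)*(w^3 - 3*w^2 - 6*w + 8) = (w - 5)*(w - 4)*(w^2 + w - 2) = (w - 5)*(w - 4)*(w - 1)*(w + 2)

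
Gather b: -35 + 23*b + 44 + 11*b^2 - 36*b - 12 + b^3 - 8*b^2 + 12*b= b^3 + 3*b^2 - b - 3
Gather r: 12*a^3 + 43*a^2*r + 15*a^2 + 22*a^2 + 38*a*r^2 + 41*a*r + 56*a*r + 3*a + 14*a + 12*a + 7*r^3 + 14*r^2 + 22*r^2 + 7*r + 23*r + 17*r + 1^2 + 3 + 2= 12*a^3 + 37*a^2 + 29*a + 7*r^3 + r^2*(38*a + 36) + r*(43*a^2 + 97*a + 47) + 6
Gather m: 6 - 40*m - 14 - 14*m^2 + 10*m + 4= -14*m^2 - 30*m - 4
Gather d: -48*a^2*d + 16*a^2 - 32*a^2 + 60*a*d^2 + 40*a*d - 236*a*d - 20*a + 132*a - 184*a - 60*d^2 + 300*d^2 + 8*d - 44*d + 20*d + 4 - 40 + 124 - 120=-16*a^2 - 72*a + d^2*(60*a + 240) + d*(-48*a^2 - 196*a - 16) - 32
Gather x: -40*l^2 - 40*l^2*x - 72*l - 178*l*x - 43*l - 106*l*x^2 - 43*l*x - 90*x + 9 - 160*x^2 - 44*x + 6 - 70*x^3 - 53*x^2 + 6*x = -40*l^2 - 115*l - 70*x^3 + x^2*(-106*l - 213) + x*(-40*l^2 - 221*l - 128) + 15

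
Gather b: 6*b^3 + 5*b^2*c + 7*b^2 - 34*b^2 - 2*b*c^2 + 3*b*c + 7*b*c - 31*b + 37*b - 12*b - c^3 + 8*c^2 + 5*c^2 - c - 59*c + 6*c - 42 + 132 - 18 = 6*b^3 + b^2*(5*c - 27) + b*(-2*c^2 + 10*c - 6) - c^3 + 13*c^2 - 54*c + 72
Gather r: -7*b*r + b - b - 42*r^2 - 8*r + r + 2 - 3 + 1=-42*r^2 + r*(-7*b - 7)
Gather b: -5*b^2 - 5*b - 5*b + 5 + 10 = -5*b^2 - 10*b + 15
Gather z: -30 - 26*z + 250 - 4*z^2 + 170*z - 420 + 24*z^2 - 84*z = 20*z^2 + 60*z - 200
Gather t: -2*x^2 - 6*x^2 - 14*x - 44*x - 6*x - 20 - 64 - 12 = -8*x^2 - 64*x - 96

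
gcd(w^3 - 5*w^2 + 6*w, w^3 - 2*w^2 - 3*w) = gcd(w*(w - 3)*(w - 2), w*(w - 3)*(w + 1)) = w^2 - 3*w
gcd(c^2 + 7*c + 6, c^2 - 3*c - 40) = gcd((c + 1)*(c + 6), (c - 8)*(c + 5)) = 1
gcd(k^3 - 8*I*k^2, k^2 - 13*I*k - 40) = k - 8*I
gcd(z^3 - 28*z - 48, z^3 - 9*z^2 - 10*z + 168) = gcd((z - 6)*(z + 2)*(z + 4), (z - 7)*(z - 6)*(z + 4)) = z^2 - 2*z - 24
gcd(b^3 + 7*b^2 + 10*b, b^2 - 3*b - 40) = b + 5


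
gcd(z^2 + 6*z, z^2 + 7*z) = z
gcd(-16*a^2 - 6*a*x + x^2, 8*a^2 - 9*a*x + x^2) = -8*a + x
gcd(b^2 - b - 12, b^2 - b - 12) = b^2 - b - 12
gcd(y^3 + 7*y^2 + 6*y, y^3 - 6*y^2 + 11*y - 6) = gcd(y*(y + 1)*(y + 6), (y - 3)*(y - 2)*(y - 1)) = 1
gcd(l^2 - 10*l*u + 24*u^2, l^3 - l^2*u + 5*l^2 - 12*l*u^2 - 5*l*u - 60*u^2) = -l + 4*u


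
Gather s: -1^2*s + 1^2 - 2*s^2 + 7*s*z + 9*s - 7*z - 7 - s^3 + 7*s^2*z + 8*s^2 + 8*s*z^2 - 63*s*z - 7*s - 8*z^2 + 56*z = -s^3 + s^2*(7*z + 6) + s*(8*z^2 - 56*z + 1) - 8*z^2 + 49*z - 6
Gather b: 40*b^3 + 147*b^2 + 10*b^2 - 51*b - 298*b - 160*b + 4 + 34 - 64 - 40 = 40*b^3 + 157*b^2 - 509*b - 66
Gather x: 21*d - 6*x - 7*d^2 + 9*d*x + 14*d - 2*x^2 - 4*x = -7*d^2 + 35*d - 2*x^2 + x*(9*d - 10)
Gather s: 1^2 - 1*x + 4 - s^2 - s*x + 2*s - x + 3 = -s^2 + s*(2 - x) - 2*x + 8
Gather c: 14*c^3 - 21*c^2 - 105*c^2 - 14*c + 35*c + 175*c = 14*c^3 - 126*c^2 + 196*c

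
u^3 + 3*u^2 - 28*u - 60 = (u - 5)*(u + 2)*(u + 6)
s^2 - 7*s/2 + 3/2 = (s - 3)*(s - 1/2)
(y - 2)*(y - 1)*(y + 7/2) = y^3 + y^2/2 - 17*y/2 + 7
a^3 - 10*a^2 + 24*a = a*(a - 6)*(a - 4)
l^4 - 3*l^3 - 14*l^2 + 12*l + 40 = (l - 5)*(l - 2)*(l + 2)^2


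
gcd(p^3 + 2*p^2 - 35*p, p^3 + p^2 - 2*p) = p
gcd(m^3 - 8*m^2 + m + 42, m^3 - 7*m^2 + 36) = m^2 - m - 6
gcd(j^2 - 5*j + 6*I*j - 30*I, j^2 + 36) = j + 6*I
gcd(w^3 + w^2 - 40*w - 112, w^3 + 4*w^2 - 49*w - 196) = w^2 - 3*w - 28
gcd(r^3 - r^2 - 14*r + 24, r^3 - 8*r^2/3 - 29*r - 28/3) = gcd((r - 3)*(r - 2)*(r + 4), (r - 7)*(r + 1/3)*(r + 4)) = r + 4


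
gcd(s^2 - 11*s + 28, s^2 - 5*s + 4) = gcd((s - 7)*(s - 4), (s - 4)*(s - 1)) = s - 4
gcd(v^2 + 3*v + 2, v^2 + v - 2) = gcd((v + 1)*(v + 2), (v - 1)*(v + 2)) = v + 2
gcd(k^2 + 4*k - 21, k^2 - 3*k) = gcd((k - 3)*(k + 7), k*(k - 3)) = k - 3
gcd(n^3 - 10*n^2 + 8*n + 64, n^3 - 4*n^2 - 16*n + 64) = n - 4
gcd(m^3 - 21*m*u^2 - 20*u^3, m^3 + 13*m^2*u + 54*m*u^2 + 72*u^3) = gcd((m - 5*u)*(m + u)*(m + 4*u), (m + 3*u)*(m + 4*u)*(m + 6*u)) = m + 4*u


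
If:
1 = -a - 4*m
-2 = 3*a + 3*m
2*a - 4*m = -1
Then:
No Solution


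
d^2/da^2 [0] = 0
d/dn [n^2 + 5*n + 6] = 2*n + 5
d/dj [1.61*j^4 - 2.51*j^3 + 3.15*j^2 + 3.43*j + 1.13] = 6.44*j^3 - 7.53*j^2 + 6.3*j + 3.43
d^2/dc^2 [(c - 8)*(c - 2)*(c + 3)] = 6*c - 14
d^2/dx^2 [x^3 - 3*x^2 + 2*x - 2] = 6*x - 6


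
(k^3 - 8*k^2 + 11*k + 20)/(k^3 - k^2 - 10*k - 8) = (k - 5)/(k + 2)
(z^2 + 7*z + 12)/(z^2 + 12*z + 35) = (z^2 + 7*z + 12)/(z^2 + 12*z + 35)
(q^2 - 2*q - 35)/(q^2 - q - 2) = (-q^2 + 2*q + 35)/(-q^2 + q + 2)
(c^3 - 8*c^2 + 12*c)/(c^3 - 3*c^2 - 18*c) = (c - 2)/(c + 3)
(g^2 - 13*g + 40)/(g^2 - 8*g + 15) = (g - 8)/(g - 3)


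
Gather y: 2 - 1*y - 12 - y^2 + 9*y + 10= -y^2 + 8*y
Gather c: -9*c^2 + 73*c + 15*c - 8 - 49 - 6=-9*c^2 + 88*c - 63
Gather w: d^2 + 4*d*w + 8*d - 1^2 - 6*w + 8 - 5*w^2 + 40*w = d^2 + 8*d - 5*w^2 + w*(4*d + 34) + 7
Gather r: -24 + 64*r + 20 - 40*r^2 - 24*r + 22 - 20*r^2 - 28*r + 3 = -60*r^2 + 12*r + 21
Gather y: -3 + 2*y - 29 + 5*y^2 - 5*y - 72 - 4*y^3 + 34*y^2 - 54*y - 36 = -4*y^3 + 39*y^2 - 57*y - 140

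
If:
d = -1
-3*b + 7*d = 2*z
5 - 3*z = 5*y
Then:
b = -2*z/3 - 7/3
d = -1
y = 1 - 3*z/5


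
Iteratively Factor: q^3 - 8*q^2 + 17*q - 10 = (q - 2)*(q^2 - 6*q + 5) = (q - 2)*(q - 1)*(q - 5)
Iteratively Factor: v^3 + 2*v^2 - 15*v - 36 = (v - 4)*(v^2 + 6*v + 9) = (v - 4)*(v + 3)*(v + 3)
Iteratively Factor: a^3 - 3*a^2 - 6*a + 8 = (a + 2)*(a^2 - 5*a + 4) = (a - 4)*(a + 2)*(a - 1)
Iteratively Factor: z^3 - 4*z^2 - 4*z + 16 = (z - 4)*(z^2 - 4) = (z - 4)*(z - 2)*(z + 2)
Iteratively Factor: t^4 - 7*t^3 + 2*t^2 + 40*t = (t - 5)*(t^3 - 2*t^2 - 8*t) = (t - 5)*(t - 4)*(t^2 + 2*t) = t*(t - 5)*(t - 4)*(t + 2)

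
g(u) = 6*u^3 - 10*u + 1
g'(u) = 18*u^2 - 10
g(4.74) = 592.58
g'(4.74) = 394.42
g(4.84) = 632.88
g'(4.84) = 411.66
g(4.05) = 359.08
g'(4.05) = 285.24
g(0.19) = -0.86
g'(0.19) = -9.35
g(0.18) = -0.77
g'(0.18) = -9.42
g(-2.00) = -27.00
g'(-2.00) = 62.00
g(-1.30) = 0.82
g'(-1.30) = 20.42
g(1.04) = -2.65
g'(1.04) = 9.47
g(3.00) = 133.00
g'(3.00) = 152.00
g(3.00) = 133.00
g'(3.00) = 152.00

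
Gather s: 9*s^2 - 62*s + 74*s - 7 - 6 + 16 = 9*s^2 + 12*s + 3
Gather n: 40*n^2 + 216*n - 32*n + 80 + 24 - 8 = 40*n^2 + 184*n + 96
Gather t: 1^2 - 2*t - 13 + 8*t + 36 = 6*t + 24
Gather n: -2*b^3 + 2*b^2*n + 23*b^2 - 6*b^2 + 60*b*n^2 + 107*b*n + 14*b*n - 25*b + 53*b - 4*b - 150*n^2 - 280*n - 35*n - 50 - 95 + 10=-2*b^3 + 17*b^2 + 24*b + n^2*(60*b - 150) + n*(2*b^2 + 121*b - 315) - 135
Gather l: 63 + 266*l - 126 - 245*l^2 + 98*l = -245*l^2 + 364*l - 63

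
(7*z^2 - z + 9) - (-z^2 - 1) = 8*z^2 - z + 10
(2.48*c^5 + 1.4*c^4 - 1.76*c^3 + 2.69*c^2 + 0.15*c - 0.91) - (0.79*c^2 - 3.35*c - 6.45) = 2.48*c^5 + 1.4*c^4 - 1.76*c^3 + 1.9*c^2 + 3.5*c + 5.54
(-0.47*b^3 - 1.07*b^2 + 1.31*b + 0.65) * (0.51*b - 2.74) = -0.2397*b^4 + 0.7421*b^3 + 3.5999*b^2 - 3.2579*b - 1.781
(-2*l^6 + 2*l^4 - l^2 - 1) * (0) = 0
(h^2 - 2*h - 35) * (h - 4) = h^3 - 6*h^2 - 27*h + 140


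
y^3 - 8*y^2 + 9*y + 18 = (y - 6)*(y - 3)*(y + 1)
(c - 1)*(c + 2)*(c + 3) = c^3 + 4*c^2 + c - 6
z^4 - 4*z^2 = z^2*(z - 2)*(z + 2)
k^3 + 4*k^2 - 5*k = k*(k - 1)*(k + 5)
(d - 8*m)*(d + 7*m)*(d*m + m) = d^3*m - d^2*m^2 + d^2*m - 56*d*m^3 - d*m^2 - 56*m^3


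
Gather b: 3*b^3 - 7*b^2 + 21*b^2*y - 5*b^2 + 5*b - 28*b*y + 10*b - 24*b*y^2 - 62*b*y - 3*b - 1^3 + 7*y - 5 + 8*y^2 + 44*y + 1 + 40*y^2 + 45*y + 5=3*b^3 + b^2*(21*y - 12) + b*(-24*y^2 - 90*y + 12) + 48*y^2 + 96*y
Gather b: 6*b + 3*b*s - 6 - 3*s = b*(3*s + 6) - 3*s - 6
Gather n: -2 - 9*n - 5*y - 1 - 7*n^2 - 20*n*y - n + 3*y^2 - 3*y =-7*n^2 + n*(-20*y - 10) + 3*y^2 - 8*y - 3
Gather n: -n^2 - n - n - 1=-n^2 - 2*n - 1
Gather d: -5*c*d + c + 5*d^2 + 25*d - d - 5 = c + 5*d^2 + d*(24 - 5*c) - 5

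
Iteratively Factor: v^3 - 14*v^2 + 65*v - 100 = (v - 5)*(v^2 - 9*v + 20) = (v - 5)^2*(v - 4)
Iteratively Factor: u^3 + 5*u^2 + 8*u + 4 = (u + 1)*(u^2 + 4*u + 4) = (u + 1)*(u + 2)*(u + 2)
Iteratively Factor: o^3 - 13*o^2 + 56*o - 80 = (o - 4)*(o^2 - 9*o + 20) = (o - 4)^2*(o - 5)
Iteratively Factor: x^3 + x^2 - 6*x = (x + 3)*(x^2 - 2*x) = (x - 2)*(x + 3)*(x)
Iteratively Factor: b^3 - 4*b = (b)*(b^2 - 4) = b*(b - 2)*(b + 2)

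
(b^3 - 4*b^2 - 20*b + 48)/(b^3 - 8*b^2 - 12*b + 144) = (b - 2)/(b - 6)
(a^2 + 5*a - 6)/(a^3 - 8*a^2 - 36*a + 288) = (a - 1)/(a^2 - 14*a + 48)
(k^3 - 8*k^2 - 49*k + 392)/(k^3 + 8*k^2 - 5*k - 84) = (k^2 - 15*k + 56)/(k^2 + k - 12)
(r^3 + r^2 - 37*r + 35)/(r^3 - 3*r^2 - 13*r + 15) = (r + 7)/(r + 3)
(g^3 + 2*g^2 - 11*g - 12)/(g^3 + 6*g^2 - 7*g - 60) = (g + 1)/(g + 5)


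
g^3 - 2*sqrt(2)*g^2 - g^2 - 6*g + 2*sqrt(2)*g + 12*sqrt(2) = (g - 3)*(g + 2)*(g - 2*sqrt(2))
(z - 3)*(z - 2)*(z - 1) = z^3 - 6*z^2 + 11*z - 6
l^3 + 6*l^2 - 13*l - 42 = (l - 3)*(l + 2)*(l + 7)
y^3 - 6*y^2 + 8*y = y*(y - 4)*(y - 2)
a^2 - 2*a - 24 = (a - 6)*(a + 4)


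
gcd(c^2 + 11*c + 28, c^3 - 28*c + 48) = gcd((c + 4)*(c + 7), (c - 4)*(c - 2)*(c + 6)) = 1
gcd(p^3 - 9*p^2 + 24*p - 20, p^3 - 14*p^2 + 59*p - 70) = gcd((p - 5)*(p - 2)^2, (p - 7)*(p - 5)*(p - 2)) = p^2 - 7*p + 10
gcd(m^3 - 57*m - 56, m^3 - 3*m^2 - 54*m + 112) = m^2 - m - 56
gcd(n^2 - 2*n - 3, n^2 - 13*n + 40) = 1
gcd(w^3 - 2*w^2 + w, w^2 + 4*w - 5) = w - 1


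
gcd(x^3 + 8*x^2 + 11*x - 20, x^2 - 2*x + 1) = x - 1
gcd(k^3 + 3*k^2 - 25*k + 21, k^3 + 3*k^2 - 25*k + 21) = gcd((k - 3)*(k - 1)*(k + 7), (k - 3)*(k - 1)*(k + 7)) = k^3 + 3*k^2 - 25*k + 21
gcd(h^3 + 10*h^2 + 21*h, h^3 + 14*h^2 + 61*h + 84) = h^2 + 10*h + 21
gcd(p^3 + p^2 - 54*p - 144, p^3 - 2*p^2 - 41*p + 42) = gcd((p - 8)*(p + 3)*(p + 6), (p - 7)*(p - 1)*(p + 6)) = p + 6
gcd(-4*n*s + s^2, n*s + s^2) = s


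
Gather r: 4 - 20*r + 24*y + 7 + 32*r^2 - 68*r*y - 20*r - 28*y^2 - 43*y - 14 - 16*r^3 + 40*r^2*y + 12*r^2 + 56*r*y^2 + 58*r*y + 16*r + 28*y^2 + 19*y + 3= -16*r^3 + r^2*(40*y + 44) + r*(56*y^2 - 10*y - 24)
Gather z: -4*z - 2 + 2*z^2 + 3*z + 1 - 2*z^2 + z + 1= 0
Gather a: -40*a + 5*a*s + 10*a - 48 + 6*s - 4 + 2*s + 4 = a*(5*s - 30) + 8*s - 48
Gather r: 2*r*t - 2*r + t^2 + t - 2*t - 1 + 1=r*(2*t - 2) + t^2 - t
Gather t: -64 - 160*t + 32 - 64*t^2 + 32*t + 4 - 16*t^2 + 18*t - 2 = -80*t^2 - 110*t - 30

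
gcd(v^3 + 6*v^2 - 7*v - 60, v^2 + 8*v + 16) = v + 4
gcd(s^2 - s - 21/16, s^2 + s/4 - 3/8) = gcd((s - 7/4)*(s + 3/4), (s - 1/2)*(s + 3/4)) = s + 3/4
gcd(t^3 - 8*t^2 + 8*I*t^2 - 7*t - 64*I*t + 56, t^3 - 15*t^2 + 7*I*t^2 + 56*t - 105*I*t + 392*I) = t^2 + t*(-8 + 7*I) - 56*I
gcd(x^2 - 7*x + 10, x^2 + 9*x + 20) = 1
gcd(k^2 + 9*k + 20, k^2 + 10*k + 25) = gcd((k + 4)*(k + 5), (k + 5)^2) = k + 5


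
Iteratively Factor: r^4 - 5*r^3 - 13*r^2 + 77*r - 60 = (r - 1)*(r^3 - 4*r^2 - 17*r + 60) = (r - 1)*(r + 4)*(r^2 - 8*r + 15) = (r - 5)*(r - 1)*(r + 4)*(r - 3)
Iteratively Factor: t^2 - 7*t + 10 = (t - 5)*(t - 2)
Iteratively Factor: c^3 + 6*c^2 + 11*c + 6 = (c + 1)*(c^2 + 5*c + 6) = (c + 1)*(c + 2)*(c + 3)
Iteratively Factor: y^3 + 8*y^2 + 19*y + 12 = (y + 1)*(y^2 + 7*y + 12) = (y + 1)*(y + 4)*(y + 3)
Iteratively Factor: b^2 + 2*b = (b)*(b + 2)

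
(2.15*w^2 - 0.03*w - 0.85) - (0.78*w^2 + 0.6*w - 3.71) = 1.37*w^2 - 0.63*w + 2.86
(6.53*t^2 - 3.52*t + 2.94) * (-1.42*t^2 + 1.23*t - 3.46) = -9.2726*t^4 + 13.0303*t^3 - 31.0982*t^2 + 15.7954*t - 10.1724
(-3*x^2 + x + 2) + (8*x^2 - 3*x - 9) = 5*x^2 - 2*x - 7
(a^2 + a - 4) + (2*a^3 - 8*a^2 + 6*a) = 2*a^3 - 7*a^2 + 7*a - 4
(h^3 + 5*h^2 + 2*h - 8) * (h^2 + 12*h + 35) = h^5 + 17*h^4 + 97*h^3 + 191*h^2 - 26*h - 280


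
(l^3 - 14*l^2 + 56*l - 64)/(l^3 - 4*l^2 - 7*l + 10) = (l^3 - 14*l^2 + 56*l - 64)/(l^3 - 4*l^2 - 7*l + 10)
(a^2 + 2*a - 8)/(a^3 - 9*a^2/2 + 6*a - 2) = 2*(a + 4)/(2*a^2 - 5*a + 2)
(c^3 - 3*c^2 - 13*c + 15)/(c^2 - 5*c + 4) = (c^2 - 2*c - 15)/(c - 4)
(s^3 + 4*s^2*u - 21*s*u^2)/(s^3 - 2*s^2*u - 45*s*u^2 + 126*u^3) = s/(s - 6*u)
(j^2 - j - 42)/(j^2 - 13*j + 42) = (j + 6)/(j - 6)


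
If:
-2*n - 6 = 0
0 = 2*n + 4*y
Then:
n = -3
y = 3/2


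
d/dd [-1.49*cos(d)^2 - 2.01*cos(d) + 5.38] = (2.98*cos(d) + 2.01)*sin(d)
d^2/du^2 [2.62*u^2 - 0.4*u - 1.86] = 5.24000000000000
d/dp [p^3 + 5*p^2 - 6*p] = 3*p^2 + 10*p - 6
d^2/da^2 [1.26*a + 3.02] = 0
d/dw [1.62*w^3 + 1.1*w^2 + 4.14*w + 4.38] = 4.86*w^2 + 2.2*w + 4.14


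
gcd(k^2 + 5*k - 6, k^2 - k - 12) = 1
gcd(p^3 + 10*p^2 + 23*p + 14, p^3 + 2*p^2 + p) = p + 1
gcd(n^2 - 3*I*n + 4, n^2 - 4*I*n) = n - 4*I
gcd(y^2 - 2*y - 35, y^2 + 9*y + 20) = y + 5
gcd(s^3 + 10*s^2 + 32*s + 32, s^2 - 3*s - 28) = s + 4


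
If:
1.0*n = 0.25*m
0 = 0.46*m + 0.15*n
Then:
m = 0.00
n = 0.00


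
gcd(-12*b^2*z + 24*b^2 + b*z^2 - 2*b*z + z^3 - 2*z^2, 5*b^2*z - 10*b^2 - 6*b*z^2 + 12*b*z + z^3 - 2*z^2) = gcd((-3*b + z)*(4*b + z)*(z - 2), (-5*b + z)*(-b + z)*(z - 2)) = z - 2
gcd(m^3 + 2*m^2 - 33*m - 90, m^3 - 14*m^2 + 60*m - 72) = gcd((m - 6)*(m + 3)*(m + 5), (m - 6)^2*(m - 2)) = m - 6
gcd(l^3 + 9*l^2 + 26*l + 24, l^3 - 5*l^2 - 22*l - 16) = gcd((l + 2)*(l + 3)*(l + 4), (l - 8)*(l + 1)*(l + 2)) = l + 2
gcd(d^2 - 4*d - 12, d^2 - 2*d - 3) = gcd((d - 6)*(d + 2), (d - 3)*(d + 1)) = 1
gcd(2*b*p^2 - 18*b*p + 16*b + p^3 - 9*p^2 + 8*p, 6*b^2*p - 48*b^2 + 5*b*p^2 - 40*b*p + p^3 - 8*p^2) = 2*b*p - 16*b + p^2 - 8*p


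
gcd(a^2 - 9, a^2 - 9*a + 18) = a - 3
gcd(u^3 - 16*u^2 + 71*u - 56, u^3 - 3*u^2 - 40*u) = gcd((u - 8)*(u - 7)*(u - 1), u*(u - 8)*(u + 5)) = u - 8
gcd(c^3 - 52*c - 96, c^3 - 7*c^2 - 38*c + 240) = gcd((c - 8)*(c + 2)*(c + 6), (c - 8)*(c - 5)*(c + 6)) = c^2 - 2*c - 48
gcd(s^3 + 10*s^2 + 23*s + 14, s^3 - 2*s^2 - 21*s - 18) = s + 1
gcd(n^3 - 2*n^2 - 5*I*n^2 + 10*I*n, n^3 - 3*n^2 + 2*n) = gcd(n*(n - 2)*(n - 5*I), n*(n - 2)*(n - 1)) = n^2 - 2*n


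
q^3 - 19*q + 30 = (q - 3)*(q - 2)*(q + 5)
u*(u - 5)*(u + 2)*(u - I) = u^4 - 3*u^3 - I*u^3 - 10*u^2 + 3*I*u^2 + 10*I*u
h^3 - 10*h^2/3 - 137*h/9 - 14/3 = (h - 6)*(h + 1/3)*(h + 7/3)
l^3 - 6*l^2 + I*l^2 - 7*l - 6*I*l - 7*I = (l - 7)*(l + 1)*(l + I)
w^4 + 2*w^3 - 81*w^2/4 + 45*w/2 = w*(w - 5/2)*(w - 3/2)*(w + 6)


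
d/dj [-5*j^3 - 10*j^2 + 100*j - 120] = -15*j^2 - 20*j + 100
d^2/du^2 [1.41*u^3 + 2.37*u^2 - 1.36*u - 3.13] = 8.46*u + 4.74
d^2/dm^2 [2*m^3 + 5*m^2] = 12*m + 10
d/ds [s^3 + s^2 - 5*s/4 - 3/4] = 3*s^2 + 2*s - 5/4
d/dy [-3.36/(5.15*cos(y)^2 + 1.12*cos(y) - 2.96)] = -(34.608*cos(y) + 3.7632)*sin(y)/(5.15*cos(y)^2 + 1.12*cos(y) - 2.96)^2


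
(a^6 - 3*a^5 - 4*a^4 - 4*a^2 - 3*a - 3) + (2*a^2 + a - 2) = a^6 - 3*a^5 - 4*a^4 - 2*a^2 - 2*a - 5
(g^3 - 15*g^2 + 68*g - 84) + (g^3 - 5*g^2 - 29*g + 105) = 2*g^3 - 20*g^2 + 39*g + 21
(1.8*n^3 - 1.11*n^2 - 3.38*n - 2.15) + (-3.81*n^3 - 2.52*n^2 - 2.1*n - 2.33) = -2.01*n^3 - 3.63*n^2 - 5.48*n - 4.48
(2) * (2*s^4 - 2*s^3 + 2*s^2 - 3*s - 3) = 4*s^4 - 4*s^3 + 4*s^2 - 6*s - 6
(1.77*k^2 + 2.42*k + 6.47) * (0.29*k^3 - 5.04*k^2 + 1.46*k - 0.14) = 0.5133*k^5 - 8.219*k^4 - 7.7363*k^3 - 29.3234*k^2 + 9.1074*k - 0.9058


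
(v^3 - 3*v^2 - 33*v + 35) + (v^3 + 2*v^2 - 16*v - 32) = 2*v^3 - v^2 - 49*v + 3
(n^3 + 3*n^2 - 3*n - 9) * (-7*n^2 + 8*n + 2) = -7*n^5 - 13*n^4 + 47*n^3 + 45*n^2 - 78*n - 18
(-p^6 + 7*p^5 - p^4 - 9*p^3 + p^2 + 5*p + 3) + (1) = -p^6 + 7*p^5 - p^4 - 9*p^3 + p^2 + 5*p + 4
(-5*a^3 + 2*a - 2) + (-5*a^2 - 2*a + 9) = -5*a^3 - 5*a^2 + 7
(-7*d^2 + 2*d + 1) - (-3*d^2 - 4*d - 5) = -4*d^2 + 6*d + 6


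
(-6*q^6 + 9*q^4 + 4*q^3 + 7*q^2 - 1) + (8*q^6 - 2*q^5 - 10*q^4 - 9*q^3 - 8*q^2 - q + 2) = 2*q^6 - 2*q^5 - q^4 - 5*q^3 - q^2 - q + 1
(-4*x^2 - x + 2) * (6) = -24*x^2 - 6*x + 12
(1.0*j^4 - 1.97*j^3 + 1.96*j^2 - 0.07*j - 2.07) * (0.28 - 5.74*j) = -5.74*j^5 + 11.5878*j^4 - 11.802*j^3 + 0.9506*j^2 + 11.8622*j - 0.5796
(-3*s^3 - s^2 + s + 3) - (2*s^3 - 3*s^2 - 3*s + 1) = -5*s^3 + 2*s^2 + 4*s + 2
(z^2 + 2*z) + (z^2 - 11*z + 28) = 2*z^2 - 9*z + 28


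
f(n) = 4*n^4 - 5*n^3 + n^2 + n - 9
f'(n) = 16*n^3 - 15*n^2 + 2*n + 1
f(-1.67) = 46.52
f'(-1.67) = -118.69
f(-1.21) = 8.69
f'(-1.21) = -51.73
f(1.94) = 16.86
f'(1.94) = 65.25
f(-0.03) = -9.03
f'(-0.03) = 0.93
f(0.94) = -8.21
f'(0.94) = 2.92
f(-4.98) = 3088.59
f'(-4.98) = -2357.06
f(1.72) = 5.24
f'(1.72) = 41.48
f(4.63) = 1358.97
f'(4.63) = 1276.75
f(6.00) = 4137.00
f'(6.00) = 2929.00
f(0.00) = -9.00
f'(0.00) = 1.00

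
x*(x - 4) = x^2 - 4*x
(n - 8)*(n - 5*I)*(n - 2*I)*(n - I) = n^4 - 8*n^3 - 8*I*n^3 - 17*n^2 + 64*I*n^2 + 136*n + 10*I*n - 80*I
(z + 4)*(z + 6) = z^2 + 10*z + 24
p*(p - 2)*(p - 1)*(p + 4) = p^4 + p^3 - 10*p^2 + 8*p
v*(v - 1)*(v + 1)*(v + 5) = v^4 + 5*v^3 - v^2 - 5*v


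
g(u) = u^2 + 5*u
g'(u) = 2*u + 5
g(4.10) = 37.31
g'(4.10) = 13.20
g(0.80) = 4.64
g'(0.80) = 6.60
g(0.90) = 5.31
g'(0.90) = 6.80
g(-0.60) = -2.64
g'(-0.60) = 3.80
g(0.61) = 3.42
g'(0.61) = 6.22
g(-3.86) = -4.40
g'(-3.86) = -2.72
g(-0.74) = -3.15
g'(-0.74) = 3.52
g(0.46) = 2.51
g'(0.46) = 5.92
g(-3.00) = -6.00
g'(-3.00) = -1.00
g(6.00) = 66.00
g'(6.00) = 17.00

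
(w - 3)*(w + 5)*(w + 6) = w^3 + 8*w^2 - 3*w - 90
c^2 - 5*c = c*(c - 5)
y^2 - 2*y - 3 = (y - 3)*(y + 1)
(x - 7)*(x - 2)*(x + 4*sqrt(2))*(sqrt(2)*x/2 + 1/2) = sqrt(2)*x^4/2 - 9*sqrt(2)*x^3/2 + 9*x^3/2 - 81*x^2/2 + 9*sqrt(2)*x^2 - 18*sqrt(2)*x + 63*x + 28*sqrt(2)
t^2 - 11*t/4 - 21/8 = (t - 7/2)*(t + 3/4)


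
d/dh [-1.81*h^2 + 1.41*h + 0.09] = 1.41 - 3.62*h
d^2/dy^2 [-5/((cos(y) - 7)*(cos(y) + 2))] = 5*(4*sin(y)^4 - 83*sin(y)^2 - 205*cos(y)/4 - 15*cos(3*y)/4 + 1)/((cos(y) - 7)^3*(cos(y) + 2)^3)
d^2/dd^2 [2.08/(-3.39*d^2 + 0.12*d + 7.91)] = (-47.807136*d^2 + 1.692288*d + 2.08*(6.78*d - 0.12)*(13.56*d - 0.24) + 111.549984)/(-3.39*d^2 + 0.12*d + 7.91)^3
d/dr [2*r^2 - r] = 4*r - 1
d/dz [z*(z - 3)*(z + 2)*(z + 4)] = 4*z^3 + 9*z^2 - 20*z - 24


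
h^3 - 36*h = h*(h - 6)*(h + 6)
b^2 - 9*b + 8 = (b - 8)*(b - 1)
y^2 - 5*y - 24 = (y - 8)*(y + 3)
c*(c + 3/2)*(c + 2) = c^3 + 7*c^2/2 + 3*c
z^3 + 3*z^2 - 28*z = z*(z - 4)*(z + 7)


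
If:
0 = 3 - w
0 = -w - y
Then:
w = 3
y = -3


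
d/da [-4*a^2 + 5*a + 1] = 5 - 8*a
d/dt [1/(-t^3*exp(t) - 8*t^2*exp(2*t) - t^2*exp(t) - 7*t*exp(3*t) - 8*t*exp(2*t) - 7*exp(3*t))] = (t^3 + 16*t^2*exp(t) + 4*t^2 + 21*t*exp(2*t) + 32*t*exp(t) + 2*t + 28*exp(2*t) + 8*exp(t))*exp(-t)/(t^3 + 8*t^2*exp(t) + t^2 + 7*t*exp(2*t) + 8*t*exp(t) + 7*exp(2*t))^2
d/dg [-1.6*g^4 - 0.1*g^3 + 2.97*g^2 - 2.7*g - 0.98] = -6.4*g^3 - 0.3*g^2 + 5.94*g - 2.7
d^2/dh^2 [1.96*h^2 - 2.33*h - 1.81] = 3.92000000000000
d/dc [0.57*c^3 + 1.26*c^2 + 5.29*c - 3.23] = 1.71*c^2 + 2.52*c + 5.29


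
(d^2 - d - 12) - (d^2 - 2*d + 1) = d - 13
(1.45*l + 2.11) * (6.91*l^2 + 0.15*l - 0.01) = 10.0195*l^3 + 14.7976*l^2 + 0.302*l - 0.0211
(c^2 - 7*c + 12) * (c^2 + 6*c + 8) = c^4 - c^3 - 22*c^2 + 16*c + 96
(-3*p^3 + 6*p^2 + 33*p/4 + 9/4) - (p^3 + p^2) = -4*p^3 + 5*p^2 + 33*p/4 + 9/4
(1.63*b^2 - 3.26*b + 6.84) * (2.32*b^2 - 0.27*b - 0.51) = 3.7816*b^4 - 8.0033*b^3 + 15.9177*b^2 - 0.1842*b - 3.4884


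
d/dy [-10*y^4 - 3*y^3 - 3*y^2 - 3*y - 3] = -40*y^3 - 9*y^2 - 6*y - 3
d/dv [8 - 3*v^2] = -6*v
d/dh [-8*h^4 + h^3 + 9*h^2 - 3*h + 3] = -32*h^3 + 3*h^2 + 18*h - 3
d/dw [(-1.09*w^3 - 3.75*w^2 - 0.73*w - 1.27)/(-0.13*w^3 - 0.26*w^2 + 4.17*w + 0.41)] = (5.55111512312578e-17*w^5 - 0.2041*w^4 - 9.2804*w^3 - 17.6633*w^2 - 3.7354*w + 4.9966)/(0.0169*w^6 + 0.0676*w^5 - 1.0166*w^4 - 2.275*w^3 + 17.1757*w^2 + 3.4194*w + 0.1681)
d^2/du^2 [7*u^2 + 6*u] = 14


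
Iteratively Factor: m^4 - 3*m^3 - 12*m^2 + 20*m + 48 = (m - 3)*(m^3 - 12*m - 16) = (m - 3)*(m + 2)*(m^2 - 2*m - 8) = (m - 4)*(m - 3)*(m + 2)*(m + 2)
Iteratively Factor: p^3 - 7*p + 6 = (p - 1)*(p^2 + p - 6) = (p - 2)*(p - 1)*(p + 3)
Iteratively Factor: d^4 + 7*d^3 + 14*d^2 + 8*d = (d + 1)*(d^3 + 6*d^2 + 8*d) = d*(d + 1)*(d^2 + 6*d + 8) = d*(d + 1)*(d + 4)*(d + 2)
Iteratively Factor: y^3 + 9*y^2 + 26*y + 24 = (y + 2)*(y^2 + 7*y + 12) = (y + 2)*(y + 3)*(y + 4)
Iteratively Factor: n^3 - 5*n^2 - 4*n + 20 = (n - 2)*(n^2 - 3*n - 10) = (n - 2)*(n + 2)*(n - 5)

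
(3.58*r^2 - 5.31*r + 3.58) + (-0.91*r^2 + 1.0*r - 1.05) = 2.67*r^2 - 4.31*r + 2.53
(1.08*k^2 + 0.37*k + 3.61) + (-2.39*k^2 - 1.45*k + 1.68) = -1.31*k^2 - 1.08*k + 5.29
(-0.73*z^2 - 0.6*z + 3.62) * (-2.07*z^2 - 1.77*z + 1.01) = 1.5111*z^4 + 2.5341*z^3 - 7.1687*z^2 - 7.0134*z + 3.6562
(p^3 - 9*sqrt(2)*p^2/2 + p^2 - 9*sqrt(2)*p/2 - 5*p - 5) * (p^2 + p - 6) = p^5 - 9*sqrt(2)*p^4/2 + 2*p^4 - 9*sqrt(2)*p^3 - 10*p^3 - 16*p^2 + 45*sqrt(2)*p^2/2 + 25*p + 27*sqrt(2)*p + 30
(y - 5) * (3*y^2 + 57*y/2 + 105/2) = 3*y^3 + 27*y^2/2 - 90*y - 525/2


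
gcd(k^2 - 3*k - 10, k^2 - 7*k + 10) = k - 5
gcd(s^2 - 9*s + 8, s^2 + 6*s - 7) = s - 1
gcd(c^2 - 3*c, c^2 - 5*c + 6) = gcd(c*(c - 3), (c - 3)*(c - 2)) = c - 3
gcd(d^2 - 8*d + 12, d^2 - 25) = 1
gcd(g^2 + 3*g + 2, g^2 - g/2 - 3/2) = g + 1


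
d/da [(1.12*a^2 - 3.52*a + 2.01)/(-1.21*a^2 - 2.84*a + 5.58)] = (-7.44*a^2 + 17.3634*a - 13.9332)/(1.4641*a^4 + 6.8728*a^3 - 5.438*a^2 - 31.6944*a + 31.1364)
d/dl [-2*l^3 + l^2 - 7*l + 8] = -6*l^2 + 2*l - 7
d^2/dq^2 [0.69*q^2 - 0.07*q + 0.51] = 1.38000000000000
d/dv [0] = 0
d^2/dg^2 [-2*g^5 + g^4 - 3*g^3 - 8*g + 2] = 2*g*(-20*g^2 + 6*g - 9)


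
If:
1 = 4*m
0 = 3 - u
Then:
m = 1/4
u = 3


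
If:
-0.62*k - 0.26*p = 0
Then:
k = -0.419354838709677*p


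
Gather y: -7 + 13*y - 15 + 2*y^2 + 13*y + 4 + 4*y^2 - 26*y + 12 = 6*y^2 - 6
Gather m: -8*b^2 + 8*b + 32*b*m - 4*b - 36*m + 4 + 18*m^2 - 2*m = -8*b^2 + 4*b + 18*m^2 + m*(32*b - 38) + 4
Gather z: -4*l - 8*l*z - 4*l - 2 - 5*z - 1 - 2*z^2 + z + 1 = -8*l - 2*z^2 + z*(-8*l - 4) - 2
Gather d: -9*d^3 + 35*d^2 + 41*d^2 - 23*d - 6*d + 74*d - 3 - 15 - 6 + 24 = -9*d^3 + 76*d^2 + 45*d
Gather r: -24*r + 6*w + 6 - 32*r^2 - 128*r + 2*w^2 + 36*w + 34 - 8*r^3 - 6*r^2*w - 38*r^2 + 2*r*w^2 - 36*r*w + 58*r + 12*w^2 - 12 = -8*r^3 + r^2*(-6*w - 70) + r*(2*w^2 - 36*w - 94) + 14*w^2 + 42*w + 28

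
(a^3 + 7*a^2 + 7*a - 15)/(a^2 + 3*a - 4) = (a^2 + 8*a + 15)/(a + 4)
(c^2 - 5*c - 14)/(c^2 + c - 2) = (c - 7)/(c - 1)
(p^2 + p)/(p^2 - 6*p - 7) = p/(p - 7)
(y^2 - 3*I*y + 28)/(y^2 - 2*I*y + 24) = (y - 7*I)/(y - 6*I)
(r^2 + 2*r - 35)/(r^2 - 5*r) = (r + 7)/r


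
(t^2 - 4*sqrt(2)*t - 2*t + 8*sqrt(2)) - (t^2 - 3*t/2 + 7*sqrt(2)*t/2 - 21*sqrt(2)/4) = -15*sqrt(2)*t/2 - t/2 + 53*sqrt(2)/4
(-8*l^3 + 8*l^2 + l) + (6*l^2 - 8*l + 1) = -8*l^3 + 14*l^2 - 7*l + 1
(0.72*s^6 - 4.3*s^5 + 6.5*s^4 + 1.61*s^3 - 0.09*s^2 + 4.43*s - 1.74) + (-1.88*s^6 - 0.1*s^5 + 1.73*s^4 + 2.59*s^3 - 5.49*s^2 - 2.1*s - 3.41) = -1.16*s^6 - 4.4*s^5 + 8.23*s^4 + 4.2*s^3 - 5.58*s^2 + 2.33*s - 5.15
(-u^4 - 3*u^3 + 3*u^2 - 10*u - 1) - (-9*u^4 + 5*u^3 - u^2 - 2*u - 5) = 8*u^4 - 8*u^3 + 4*u^2 - 8*u + 4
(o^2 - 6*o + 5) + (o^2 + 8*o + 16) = 2*o^2 + 2*o + 21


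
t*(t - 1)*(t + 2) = t^3 + t^2 - 2*t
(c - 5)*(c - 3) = c^2 - 8*c + 15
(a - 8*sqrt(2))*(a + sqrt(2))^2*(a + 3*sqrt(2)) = a^4 - 3*sqrt(2)*a^3 - 66*a^2 - 106*sqrt(2)*a - 96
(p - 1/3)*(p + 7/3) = p^2 + 2*p - 7/9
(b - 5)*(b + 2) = b^2 - 3*b - 10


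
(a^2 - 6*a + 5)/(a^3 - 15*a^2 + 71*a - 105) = (a - 1)/(a^2 - 10*a + 21)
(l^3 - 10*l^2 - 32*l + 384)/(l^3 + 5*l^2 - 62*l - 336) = (l - 8)/(l + 7)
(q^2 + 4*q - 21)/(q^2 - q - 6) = (q + 7)/(q + 2)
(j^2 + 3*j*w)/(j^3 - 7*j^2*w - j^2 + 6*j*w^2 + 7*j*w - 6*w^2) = j*(j + 3*w)/(j^3 - 7*j^2*w - j^2 + 6*j*w^2 + 7*j*w - 6*w^2)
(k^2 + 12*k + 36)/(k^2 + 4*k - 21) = (k^2 + 12*k + 36)/(k^2 + 4*k - 21)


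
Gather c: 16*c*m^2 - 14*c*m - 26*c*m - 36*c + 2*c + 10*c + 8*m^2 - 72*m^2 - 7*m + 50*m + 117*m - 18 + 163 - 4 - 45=c*(16*m^2 - 40*m - 24) - 64*m^2 + 160*m + 96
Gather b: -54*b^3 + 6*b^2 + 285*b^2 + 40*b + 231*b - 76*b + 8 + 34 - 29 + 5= -54*b^3 + 291*b^2 + 195*b + 18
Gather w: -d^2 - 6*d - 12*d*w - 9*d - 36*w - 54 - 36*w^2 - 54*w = -d^2 - 15*d - 36*w^2 + w*(-12*d - 90) - 54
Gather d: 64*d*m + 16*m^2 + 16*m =64*d*m + 16*m^2 + 16*m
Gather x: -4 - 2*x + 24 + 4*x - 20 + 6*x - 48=8*x - 48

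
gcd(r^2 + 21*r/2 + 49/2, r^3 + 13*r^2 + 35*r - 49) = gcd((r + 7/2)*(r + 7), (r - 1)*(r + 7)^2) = r + 7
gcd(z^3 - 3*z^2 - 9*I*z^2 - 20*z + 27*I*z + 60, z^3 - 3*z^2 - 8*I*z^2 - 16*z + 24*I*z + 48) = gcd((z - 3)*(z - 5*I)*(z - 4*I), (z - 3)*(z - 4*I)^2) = z^2 + z*(-3 - 4*I) + 12*I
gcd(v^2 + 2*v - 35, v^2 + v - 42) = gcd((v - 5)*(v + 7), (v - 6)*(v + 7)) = v + 7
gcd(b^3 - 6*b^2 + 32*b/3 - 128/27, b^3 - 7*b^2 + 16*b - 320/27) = b^2 - 16*b/3 + 64/9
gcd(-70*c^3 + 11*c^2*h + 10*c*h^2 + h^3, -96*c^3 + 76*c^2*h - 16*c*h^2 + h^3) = 2*c - h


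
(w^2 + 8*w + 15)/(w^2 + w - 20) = (w + 3)/(w - 4)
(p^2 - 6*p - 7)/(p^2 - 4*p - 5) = (p - 7)/(p - 5)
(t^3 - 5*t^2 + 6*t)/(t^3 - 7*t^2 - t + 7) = t*(t^2 - 5*t + 6)/(t^3 - 7*t^2 - t + 7)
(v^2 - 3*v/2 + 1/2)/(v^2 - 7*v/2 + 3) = (2*v^2 - 3*v + 1)/(2*v^2 - 7*v + 6)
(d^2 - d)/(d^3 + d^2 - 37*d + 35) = d/(d^2 + 2*d - 35)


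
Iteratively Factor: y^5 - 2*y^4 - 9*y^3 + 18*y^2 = (y + 3)*(y^4 - 5*y^3 + 6*y^2) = (y - 2)*(y + 3)*(y^3 - 3*y^2) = (y - 3)*(y - 2)*(y + 3)*(y^2) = y*(y - 3)*(y - 2)*(y + 3)*(y)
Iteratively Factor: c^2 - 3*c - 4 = (c + 1)*(c - 4)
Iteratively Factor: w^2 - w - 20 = (w - 5)*(w + 4)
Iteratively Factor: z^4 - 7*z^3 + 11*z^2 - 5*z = (z)*(z^3 - 7*z^2 + 11*z - 5) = z*(z - 5)*(z^2 - 2*z + 1) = z*(z - 5)*(z - 1)*(z - 1)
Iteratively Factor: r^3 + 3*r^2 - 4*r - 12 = (r + 2)*(r^2 + r - 6) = (r - 2)*(r + 2)*(r + 3)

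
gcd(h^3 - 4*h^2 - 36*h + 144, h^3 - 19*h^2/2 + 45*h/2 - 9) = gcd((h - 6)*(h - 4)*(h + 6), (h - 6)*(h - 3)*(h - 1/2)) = h - 6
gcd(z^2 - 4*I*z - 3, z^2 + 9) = z - 3*I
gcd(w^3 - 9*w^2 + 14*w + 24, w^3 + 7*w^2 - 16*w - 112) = w - 4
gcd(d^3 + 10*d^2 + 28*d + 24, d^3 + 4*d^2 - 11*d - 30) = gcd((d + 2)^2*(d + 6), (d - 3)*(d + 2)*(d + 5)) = d + 2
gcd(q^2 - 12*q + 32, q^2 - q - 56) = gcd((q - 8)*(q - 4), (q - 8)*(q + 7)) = q - 8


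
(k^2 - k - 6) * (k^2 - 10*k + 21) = k^4 - 11*k^3 + 25*k^2 + 39*k - 126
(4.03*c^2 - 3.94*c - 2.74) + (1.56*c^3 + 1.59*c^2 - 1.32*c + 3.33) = 1.56*c^3 + 5.62*c^2 - 5.26*c + 0.59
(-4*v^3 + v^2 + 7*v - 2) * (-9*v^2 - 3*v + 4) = 36*v^5 + 3*v^4 - 82*v^3 + v^2 + 34*v - 8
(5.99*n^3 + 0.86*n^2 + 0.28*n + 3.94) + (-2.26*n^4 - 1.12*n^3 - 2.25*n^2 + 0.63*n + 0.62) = -2.26*n^4 + 4.87*n^3 - 1.39*n^2 + 0.91*n + 4.56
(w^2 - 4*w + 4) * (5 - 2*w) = -2*w^3 + 13*w^2 - 28*w + 20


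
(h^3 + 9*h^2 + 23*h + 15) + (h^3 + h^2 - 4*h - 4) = 2*h^3 + 10*h^2 + 19*h + 11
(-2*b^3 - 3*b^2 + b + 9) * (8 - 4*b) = 8*b^4 - 4*b^3 - 28*b^2 - 28*b + 72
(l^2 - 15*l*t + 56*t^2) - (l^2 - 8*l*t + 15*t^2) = -7*l*t + 41*t^2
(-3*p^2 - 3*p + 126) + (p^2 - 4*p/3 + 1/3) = -2*p^2 - 13*p/3 + 379/3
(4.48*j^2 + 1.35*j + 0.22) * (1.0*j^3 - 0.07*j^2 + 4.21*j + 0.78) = 4.48*j^5 + 1.0364*j^4 + 18.9863*j^3 + 9.1625*j^2 + 1.9792*j + 0.1716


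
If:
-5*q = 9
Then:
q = -9/5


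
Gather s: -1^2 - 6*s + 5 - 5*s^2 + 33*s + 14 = -5*s^2 + 27*s + 18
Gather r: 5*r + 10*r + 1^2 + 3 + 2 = 15*r + 6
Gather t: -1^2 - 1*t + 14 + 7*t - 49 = 6*t - 36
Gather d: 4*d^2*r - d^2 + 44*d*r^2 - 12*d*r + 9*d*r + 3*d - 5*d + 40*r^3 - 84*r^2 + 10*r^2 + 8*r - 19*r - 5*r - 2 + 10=d^2*(4*r - 1) + d*(44*r^2 - 3*r - 2) + 40*r^3 - 74*r^2 - 16*r + 8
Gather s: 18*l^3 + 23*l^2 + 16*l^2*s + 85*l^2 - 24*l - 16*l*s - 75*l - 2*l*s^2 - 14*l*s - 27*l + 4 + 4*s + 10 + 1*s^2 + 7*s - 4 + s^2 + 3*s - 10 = 18*l^3 + 108*l^2 - 126*l + s^2*(2 - 2*l) + s*(16*l^2 - 30*l + 14)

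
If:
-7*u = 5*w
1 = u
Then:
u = 1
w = -7/5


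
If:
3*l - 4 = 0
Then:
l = 4/3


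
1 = 1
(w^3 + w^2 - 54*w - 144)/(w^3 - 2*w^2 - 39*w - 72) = (w + 6)/(w + 3)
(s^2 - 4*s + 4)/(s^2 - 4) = (s - 2)/(s + 2)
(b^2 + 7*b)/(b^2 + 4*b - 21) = b/(b - 3)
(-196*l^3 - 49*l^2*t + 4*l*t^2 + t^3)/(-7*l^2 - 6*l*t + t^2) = (28*l^2 + 11*l*t + t^2)/(l + t)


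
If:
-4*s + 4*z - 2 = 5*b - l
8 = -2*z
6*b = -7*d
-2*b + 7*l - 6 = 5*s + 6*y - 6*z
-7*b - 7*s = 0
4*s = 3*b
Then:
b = 0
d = 0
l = 18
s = 0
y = 16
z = -4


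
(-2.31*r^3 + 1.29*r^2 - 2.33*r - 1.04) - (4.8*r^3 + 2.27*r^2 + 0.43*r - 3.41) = -7.11*r^3 - 0.98*r^2 - 2.76*r + 2.37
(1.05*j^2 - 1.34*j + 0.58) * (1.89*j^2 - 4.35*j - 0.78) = 1.9845*j^4 - 7.1001*j^3 + 6.1062*j^2 - 1.4778*j - 0.4524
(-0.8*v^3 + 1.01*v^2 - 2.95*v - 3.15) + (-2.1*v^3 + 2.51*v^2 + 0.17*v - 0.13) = -2.9*v^3 + 3.52*v^2 - 2.78*v - 3.28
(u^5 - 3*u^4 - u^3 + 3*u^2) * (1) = u^5 - 3*u^4 - u^3 + 3*u^2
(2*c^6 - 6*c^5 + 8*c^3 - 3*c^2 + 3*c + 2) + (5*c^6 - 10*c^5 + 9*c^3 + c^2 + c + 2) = 7*c^6 - 16*c^5 + 17*c^3 - 2*c^2 + 4*c + 4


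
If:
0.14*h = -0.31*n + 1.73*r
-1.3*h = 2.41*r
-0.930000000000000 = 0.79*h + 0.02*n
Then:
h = -1.29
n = 4.47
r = 0.70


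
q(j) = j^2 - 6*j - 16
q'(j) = 2*j - 6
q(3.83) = -24.31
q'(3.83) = 1.66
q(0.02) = -16.12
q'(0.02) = -5.96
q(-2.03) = 0.30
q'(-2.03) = -10.06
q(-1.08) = -8.35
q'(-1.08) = -8.16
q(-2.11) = 1.11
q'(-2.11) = -10.22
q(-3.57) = 18.16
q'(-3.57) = -13.14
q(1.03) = -21.12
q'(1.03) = -3.94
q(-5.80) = 52.44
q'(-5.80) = -17.60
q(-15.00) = 299.00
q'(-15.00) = -36.00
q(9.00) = 11.00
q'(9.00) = 12.00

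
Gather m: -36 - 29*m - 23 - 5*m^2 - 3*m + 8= -5*m^2 - 32*m - 51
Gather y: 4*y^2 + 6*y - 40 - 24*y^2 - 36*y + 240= -20*y^2 - 30*y + 200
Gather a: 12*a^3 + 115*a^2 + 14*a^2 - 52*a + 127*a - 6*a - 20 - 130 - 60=12*a^3 + 129*a^2 + 69*a - 210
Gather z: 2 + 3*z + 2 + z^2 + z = z^2 + 4*z + 4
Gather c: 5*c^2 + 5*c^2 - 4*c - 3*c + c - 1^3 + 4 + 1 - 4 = 10*c^2 - 6*c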